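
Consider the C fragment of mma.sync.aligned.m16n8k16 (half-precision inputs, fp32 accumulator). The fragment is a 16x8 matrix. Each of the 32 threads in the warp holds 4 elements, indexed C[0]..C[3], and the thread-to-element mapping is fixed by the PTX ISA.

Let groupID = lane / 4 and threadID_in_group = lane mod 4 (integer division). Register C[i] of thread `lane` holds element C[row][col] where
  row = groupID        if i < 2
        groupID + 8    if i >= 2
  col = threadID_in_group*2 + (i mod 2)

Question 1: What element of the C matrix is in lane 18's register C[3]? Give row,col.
12,5

lane 18->18/4=4, 18 mod 4=2
i=3  r:4+8->12  c:2·2+1->5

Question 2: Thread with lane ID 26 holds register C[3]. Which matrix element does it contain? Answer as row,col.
L=26->g=26>>2=6, t=26&3=2
[3]->row 6+8=14  col 2·2+1=5

14,5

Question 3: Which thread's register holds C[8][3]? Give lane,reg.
r=8->g=0,rb=1  c=3->t=1,b0=1
L=0*4+1=1  i=1*2+1=3

1,3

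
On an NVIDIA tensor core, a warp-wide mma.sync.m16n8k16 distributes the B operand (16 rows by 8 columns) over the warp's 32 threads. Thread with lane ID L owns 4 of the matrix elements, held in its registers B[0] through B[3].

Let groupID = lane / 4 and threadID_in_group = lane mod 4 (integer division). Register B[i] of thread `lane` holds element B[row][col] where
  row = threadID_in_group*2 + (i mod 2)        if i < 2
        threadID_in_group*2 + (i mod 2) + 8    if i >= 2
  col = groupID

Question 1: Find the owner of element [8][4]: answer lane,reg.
16,2

c:4=>grp=4  r:8=>rB=1,tig=0,lo=0
L=4*4+0=16  i=1*2+0=2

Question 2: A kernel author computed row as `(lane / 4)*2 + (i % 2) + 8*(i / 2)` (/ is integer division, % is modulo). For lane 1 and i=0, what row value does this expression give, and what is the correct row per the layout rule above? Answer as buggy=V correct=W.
buggy=0 correct=2

`(lane / 4)*2 + (i % 2) + 8*(i / 2)`[1,0]⇒0
L=1⇒gr=1>>2=0, th=1&3=1
[0]⇒row 1·2+0+0=2  col gr=0
row: 0 vs 2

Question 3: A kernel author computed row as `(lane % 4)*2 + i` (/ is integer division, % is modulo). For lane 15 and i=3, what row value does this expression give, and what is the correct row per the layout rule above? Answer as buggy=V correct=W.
buggy=9 correct=15

`(lane % 4)*2 + i`[15,3]->9
lane 15->15/4=3, 15 mod 4=3
i=3  r:2·3+1+8->15  c:3
row: 9 vs 15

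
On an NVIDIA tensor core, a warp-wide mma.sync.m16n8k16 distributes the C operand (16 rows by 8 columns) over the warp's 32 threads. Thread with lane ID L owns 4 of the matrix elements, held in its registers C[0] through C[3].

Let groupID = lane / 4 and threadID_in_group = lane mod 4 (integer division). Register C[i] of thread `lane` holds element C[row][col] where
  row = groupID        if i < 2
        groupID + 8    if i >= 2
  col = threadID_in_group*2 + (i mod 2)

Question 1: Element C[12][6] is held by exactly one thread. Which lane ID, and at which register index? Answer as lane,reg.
r=12⇒gr=4,Rb=1  c=6⇒th=3,odd=0
L=4*4+3=19  i=1*2+0=2

19,2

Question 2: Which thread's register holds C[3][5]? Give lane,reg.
14,1

r=3→G=3,rhi=0  c=5→T=2,p=1
L=3*4+2=14  i=0*2+1=1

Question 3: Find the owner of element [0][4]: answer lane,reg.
2,0

r=0⇒gr=0,Rb=0  c=4⇒th=2,odd=0
L=0*4+2=2  i=0*2+0=0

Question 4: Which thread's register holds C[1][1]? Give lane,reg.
4,1

r: 1->gid=1,r8=0  c: 1->tid=0,i&1=1
L=1*4+0=4  i=0*2+1=1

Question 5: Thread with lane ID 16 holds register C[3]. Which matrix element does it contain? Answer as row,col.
lane 16->16/4=4, 16 mod 4=0
i=3  r:4+8->12  c:2·0+1->1

12,1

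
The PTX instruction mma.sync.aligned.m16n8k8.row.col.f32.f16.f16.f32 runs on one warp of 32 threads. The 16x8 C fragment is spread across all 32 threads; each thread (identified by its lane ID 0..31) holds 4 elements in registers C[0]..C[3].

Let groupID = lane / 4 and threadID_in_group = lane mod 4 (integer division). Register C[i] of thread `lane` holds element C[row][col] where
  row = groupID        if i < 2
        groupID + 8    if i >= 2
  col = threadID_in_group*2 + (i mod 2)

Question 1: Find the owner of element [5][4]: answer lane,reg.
r: 5->gid=5,r8=0  c: 4->tid=2,i&1=0
L=5*4+2=22  i=0*2+0=0

22,0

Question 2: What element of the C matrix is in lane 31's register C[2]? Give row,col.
15,6

lane 31: g=7 (31/4), t=3 (31%4)
i=2: r=7+8=15, c=3*2+0=6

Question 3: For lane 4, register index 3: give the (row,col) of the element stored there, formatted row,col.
9,1

lane 4: g=1 (4/4), t=0 (4%4)
i=3: r=1+8=9, c=0*2+1=1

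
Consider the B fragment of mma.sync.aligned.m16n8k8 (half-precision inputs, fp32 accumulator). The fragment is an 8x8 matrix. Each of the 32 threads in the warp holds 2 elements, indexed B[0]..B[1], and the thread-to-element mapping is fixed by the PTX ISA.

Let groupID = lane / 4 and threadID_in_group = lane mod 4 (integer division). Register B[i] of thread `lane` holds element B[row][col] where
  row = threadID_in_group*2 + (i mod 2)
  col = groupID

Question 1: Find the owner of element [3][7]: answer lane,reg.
29,1

c:7=>grp=7  r:3=>tig=1,lo=1
L=7*4+1=29  i=1=1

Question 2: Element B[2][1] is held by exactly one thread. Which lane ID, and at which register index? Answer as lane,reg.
5,0

c: 1->gid=1  r: 2->tid=1,i&1=0
L=1*4+1=5  i=0=0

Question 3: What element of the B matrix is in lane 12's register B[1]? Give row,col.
1,3

L=12=>grp=12>>2=3, tig=12&3=0
[1]=>row 0·2+1=1  col grp=3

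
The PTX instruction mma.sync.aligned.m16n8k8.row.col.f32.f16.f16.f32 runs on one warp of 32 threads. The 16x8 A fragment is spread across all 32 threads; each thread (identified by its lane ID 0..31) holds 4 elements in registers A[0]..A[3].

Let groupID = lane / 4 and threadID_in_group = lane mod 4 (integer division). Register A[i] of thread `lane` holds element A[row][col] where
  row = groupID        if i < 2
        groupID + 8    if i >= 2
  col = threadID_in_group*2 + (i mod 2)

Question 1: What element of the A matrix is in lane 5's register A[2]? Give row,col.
9,2

lane 5: G=1 (5/4), T=1 (5%4)
i=2: r=1+8=9, c=1*2+0=2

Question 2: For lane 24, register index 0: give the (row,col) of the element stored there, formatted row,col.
lane 24: G=6 (24/4), T=0 (24%4)
i=0: r=6+0=6, c=0*2+0=0

6,0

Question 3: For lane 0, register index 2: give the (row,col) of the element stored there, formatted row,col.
8,0

lane 0→0/4=0, 0 mod 4=0
i=2  r:0+8→8  c:2·0+0→0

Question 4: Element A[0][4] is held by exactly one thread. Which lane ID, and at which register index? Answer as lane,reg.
r: 0->gid=0,r8=0  c: 4->tid=2,i&1=0
L=0*4+2=2  i=0*2+0=0

2,0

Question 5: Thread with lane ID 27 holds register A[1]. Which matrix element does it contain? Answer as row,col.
lane 27->27/4=6, 27 mod 4=3
i=1  r:6+0->6  c:2·3+1->7

6,7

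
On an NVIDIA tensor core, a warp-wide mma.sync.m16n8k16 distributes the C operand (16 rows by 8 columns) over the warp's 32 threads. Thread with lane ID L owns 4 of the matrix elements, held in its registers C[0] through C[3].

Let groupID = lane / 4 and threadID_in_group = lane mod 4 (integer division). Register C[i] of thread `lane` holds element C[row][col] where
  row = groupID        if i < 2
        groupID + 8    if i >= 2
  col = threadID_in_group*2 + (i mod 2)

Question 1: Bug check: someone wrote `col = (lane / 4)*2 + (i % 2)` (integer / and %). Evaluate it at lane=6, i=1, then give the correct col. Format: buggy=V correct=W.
`(lane / 4)*2 + (i % 2)`[6,1]->3
lane 6->6/4=1, 6 mod 4=2
i=1  r:1+0->1  c:2·2+1->5
col: 3 vs 5

buggy=3 correct=5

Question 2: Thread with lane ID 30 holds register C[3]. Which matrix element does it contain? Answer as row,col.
15,5

lane 30: gid=7 (30/4), tid=2 (30%4)
i=3: r=7+8=15, c=2*2+1=5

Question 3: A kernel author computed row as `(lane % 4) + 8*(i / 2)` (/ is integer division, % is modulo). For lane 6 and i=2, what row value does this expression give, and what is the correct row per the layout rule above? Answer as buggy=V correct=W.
`(lane % 4) + 8*(i / 2)`[6,2]=>10
lane 6=>6/4=1, 6 mod 4=2
i=2  r:1+8=>9  c:2·2+0=>4
row: 10 vs 9

buggy=10 correct=9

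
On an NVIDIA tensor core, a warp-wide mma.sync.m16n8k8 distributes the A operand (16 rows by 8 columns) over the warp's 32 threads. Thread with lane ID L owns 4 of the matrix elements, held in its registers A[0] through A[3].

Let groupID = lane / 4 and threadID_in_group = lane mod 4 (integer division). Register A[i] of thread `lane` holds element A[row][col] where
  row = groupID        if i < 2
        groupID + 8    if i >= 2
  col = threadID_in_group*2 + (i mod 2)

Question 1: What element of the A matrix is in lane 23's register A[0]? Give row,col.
5,6

lane 23: gr=5 (23/4), th=3 (23%4)
i=0: r=5+0=5, c=3*2+0=6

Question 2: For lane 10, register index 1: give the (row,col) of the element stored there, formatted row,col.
lane 10->10/4=2, 10 mod 4=2
i=1  r:2+0->2  c:2·2+1->5

2,5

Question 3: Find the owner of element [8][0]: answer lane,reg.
r=8⇒gr=0,Rb=1  c=0⇒th=0,odd=0
L=0*4+0=0  i=1*2+0=2

0,2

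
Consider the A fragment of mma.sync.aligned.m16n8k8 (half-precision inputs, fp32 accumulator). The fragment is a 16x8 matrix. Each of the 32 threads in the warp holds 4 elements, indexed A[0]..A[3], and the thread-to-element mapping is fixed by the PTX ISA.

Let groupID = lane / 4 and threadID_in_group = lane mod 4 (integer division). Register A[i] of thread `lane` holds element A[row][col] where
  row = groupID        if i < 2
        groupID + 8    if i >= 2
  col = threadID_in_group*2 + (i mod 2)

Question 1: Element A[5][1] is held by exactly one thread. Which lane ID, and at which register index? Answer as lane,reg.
20,1

r: 5->gid=5,r8=0  c: 1->tid=0,i&1=1
L=5*4+0=20  i=0*2+1=1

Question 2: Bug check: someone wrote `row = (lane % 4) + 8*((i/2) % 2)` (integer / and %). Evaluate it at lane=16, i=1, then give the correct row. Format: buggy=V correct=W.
buggy=0 correct=4

`(lane % 4) + 8*((i/2) % 2)`[16,1]->0
lane 16->16/4=4, 16 mod 4=0
i=1  r:4+0->4  c:2·0+1->1
row: 0 vs 4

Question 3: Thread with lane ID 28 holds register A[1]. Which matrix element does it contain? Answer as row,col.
lane 28=>28/4=7, 28 mod 4=0
i=1  r:7+0=>7  c:2·0+1=>1

7,1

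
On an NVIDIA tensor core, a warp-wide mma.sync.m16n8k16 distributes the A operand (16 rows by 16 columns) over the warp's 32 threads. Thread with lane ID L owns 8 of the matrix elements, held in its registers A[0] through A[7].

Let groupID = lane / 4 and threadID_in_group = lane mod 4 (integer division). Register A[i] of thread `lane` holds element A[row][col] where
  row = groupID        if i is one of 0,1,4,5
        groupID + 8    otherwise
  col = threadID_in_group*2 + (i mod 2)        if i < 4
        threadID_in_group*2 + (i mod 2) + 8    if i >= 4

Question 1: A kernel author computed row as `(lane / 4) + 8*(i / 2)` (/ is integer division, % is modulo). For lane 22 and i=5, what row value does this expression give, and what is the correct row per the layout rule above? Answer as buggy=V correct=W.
`(lane / 4) + 8*(i / 2)`[22,5]→21
lane 22: G=5 (22/4), T=2 (22%4)
i=5: r=5+0=5, c=2*2+1+8=13
row: 21 vs 5

buggy=21 correct=5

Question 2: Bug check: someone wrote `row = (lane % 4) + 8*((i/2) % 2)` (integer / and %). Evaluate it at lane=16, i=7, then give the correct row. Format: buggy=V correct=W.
`(lane % 4) + 8*((i/2) % 2)`[16,7]⇒8
16: gr=4,th=0
[7] (4+8,0*2+1+8) = (12,9)
row: 8 vs 12

buggy=8 correct=12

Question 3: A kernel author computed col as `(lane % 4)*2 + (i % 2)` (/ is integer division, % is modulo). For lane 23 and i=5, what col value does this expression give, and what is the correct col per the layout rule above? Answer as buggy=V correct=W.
`(lane % 4)*2 + (i % 2)`[23,5]⇒7
L=23⇒gr=23>>2=5, th=23&3=3
[5]⇒row 5+0=5  col 3·2+1+8=15
col: 7 vs 15

buggy=7 correct=15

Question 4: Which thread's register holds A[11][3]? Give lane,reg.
13,3

r:11=>grp=3,rB=1  c:3=>cB=0,tig=1,lo=1
L=3*4+1=13  i=0*4+1*2+1=3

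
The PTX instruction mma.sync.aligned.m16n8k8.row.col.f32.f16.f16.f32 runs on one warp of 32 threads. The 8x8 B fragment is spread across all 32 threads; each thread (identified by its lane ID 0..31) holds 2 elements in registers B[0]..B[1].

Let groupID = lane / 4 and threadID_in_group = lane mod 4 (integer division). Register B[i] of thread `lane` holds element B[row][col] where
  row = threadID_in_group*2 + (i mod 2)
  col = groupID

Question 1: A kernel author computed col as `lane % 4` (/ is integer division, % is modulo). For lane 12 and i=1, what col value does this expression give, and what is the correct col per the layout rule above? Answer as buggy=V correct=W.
`lane % 4`[12,1]→0
L=12→G=12>>2=3, T=12&3=0
[1]→row 0·2+1=1  col G=3
col: 0 vs 3

buggy=0 correct=3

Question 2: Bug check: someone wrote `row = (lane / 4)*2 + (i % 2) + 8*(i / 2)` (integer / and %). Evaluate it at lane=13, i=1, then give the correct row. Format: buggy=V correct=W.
buggy=7 correct=3

`(lane / 4)*2 + (i % 2) + 8*(i / 2)`[13,1]→7
13: G=3,T=1
[1] (1*2+1,3) = (3,3)
row: 7 vs 3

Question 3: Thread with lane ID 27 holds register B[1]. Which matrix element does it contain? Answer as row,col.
L=27=>grp=27>>2=6, tig=27&3=3
[1]=>row 3·2+1=7  col grp=6

7,6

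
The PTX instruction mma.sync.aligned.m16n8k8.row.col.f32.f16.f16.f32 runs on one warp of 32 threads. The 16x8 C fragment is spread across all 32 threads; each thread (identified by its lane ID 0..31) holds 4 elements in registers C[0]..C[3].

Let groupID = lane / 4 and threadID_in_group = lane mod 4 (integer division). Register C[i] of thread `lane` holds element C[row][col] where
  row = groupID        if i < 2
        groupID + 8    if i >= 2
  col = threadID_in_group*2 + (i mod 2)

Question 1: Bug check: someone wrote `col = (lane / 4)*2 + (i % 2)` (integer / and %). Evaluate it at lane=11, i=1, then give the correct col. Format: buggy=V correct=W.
`(lane / 4)*2 + (i % 2)`[11,1]->5
11: g=2,t=3
[1] (2+0,3*2+1) = (2,7)
col: 5 vs 7

buggy=5 correct=7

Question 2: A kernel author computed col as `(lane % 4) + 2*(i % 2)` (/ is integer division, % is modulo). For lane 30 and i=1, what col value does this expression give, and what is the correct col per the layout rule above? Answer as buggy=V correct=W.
`(lane % 4) + 2*(i % 2)`[30,1]→4
30: G=7,T=2
[1] (7+0,2*2+1) = (7,5)
col: 4 vs 5

buggy=4 correct=5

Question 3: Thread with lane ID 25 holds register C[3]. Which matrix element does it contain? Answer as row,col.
lane 25: G=6 (25/4), T=1 (25%4)
i=3: r=6+8=14, c=1*2+1=3

14,3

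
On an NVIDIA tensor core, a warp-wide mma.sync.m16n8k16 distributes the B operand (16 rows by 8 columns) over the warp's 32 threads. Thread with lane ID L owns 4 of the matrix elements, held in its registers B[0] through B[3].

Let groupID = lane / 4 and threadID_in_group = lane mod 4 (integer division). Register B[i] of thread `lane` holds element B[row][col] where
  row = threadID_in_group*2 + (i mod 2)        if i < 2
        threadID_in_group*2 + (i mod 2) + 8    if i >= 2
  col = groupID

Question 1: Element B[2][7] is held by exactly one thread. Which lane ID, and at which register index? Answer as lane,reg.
c: 7->gid=7  r: 2->r8=0,tid=1,i&1=0
L=7*4+1=29  i=0*2+0=0

29,0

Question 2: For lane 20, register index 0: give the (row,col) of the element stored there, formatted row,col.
lane 20→20/4=5, 20 mod 4=0
i=0  r:2·0+0+0→0  c:5

0,5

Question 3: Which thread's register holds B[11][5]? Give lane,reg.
21,3

c=5⇒gr=5  r=11⇒Rb=1,th=1,odd=1
L=5*4+1=21  i=1*2+1=3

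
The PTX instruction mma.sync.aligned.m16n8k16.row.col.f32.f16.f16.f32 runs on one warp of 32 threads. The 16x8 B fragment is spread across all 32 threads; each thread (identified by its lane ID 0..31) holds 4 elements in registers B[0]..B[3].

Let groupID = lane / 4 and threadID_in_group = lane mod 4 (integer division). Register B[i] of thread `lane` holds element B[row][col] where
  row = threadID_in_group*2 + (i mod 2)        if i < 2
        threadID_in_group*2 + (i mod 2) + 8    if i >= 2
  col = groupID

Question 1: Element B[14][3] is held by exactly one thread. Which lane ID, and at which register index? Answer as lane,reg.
c=3⇒gr=3  r=14⇒Rb=1,th=3,odd=0
L=3*4+3=15  i=1*2+0=2

15,2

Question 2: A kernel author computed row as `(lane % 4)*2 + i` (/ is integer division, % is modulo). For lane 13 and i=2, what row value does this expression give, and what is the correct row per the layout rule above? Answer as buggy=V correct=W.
buggy=4 correct=10

`(lane % 4)*2 + i`[13,2]→4
13: G=3,T=1
[2] (1*2+0+8,3) = (10,3)
row: 4 vs 10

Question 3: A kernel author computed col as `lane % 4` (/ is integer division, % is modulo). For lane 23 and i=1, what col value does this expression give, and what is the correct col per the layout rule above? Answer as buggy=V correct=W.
`lane % 4`[23,1]→3
23: G=5,T=3
[1] (3*2+1+0,5) = (7,5)
col: 3 vs 5

buggy=3 correct=5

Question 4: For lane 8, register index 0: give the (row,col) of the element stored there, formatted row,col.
0,2

lane 8: grp=2 (8/4), tig=0 (8%4)
i=0: r=0*2+0+0=0, c=grp=2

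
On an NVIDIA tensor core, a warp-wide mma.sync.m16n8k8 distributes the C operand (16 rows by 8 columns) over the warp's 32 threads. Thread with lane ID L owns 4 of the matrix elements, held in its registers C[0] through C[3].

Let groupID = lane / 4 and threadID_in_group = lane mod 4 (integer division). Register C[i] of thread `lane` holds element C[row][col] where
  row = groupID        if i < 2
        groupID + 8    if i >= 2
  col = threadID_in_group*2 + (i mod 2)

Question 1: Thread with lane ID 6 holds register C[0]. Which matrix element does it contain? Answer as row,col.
6: gid=1,tid=2
[0] (1+0,2*2+0) = (1,4)

1,4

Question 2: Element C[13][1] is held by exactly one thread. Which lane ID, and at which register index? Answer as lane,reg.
20,3

r: 13->gid=5,r8=1  c: 1->tid=0,i&1=1
L=5*4+0=20  i=1*2+1=3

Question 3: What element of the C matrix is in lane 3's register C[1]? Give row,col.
0,7

3: gr=0,th=3
[1] (0+0,3*2+1) = (0,7)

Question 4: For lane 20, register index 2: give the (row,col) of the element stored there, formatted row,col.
20: gr=5,th=0
[2] (5+8,0*2+0) = (13,0)

13,0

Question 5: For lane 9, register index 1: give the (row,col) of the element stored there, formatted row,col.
lane 9: gid=2 (9/4), tid=1 (9%4)
i=1: r=2+0=2, c=1*2+1=3

2,3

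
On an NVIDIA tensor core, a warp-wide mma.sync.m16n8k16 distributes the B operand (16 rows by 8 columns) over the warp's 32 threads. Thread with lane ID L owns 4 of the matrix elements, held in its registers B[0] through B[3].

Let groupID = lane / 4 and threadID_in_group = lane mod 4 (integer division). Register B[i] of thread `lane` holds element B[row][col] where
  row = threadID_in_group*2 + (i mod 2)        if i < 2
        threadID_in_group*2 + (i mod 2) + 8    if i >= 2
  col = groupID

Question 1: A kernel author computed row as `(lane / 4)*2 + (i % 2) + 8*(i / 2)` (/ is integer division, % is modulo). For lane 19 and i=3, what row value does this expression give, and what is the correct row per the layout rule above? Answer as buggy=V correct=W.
buggy=17 correct=15

`(lane / 4)*2 + (i % 2) + 8*(i / 2)`[19,3]=>17
lane 19=>19/4=4, 19 mod 4=3
i=3  r:2·3+1+8=>15  c:4
row: 17 vs 15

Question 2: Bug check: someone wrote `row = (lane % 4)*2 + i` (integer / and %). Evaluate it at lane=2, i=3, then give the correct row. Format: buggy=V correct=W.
`(lane % 4)*2 + i`[2,3]->7
2: gid=0,tid=2
[3] (2*2+1+8,0) = (13,0)
row: 7 vs 13

buggy=7 correct=13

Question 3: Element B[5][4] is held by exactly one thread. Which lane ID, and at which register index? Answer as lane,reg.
c=4->g=4  r=5->rb=0,t=2,b0=1
L=4*4+2=18  i=0*2+1=1

18,1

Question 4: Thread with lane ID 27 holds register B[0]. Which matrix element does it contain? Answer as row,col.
lane 27: gid=6 (27/4), tid=3 (27%4)
i=0: r=3*2+0+0=6, c=gid=6

6,6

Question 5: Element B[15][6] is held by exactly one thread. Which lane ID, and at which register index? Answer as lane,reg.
c=6→G=6  r=15→rhi=1,T=3,p=1
L=6*4+3=27  i=1*2+1=3

27,3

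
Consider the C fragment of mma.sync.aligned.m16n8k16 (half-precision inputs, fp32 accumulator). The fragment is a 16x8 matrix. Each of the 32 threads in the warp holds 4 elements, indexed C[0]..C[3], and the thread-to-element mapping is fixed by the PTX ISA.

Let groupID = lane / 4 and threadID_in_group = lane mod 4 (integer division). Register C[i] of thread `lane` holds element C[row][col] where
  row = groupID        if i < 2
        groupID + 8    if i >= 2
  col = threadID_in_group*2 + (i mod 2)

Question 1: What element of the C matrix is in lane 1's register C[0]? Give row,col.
lane 1->1/4=0, 1 mod 4=1
i=0  r:0+0->0  c:2·1+0->2

0,2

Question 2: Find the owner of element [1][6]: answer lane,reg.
r=1→G=1,rhi=0  c=6→T=3,p=0
L=1*4+3=7  i=0*2+0=0

7,0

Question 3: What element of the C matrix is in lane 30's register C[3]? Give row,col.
30: g=7,t=2
[3] (7+8,2*2+1) = (15,5)

15,5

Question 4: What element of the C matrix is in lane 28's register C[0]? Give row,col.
7,0

L=28→G=28>>2=7, T=28&3=0
[0]→row 7+0=7  col 0·2+0=0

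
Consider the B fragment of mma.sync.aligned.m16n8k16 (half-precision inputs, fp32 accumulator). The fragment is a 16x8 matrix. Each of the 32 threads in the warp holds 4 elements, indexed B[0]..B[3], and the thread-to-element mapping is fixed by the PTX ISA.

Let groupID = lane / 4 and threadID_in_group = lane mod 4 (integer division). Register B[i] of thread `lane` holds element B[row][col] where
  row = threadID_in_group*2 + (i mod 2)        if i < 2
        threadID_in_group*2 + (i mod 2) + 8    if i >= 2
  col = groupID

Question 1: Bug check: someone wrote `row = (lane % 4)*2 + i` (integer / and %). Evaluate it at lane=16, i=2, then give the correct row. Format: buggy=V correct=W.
`(lane % 4)*2 + i`[16,2]⇒2
lane 16: gr=4 (16/4), th=0 (16%4)
i=2: r=0*2+0+8=8, c=gr=4
row: 2 vs 8

buggy=2 correct=8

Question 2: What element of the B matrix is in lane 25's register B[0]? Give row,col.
lane 25: G=6 (25/4), T=1 (25%4)
i=0: r=1*2+0+0=2, c=G=6

2,6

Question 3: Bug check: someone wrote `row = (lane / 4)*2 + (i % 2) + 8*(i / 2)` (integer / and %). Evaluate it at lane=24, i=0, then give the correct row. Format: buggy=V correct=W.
`(lane / 4)*2 + (i % 2) + 8*(i / 2)`[24,0]->12
lane 24: g=6 (24/4), t=0 (24%4)
i=0: r=0*2+0+0=0, c=g=6
row: 12 vs 0

buggy=12 correct=0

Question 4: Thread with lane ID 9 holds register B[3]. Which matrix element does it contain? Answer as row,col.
11,2

lane 9: gr=2 (9/4), th=1 (9%4)
i=3: r=1*2+1+8=11, c=gr=2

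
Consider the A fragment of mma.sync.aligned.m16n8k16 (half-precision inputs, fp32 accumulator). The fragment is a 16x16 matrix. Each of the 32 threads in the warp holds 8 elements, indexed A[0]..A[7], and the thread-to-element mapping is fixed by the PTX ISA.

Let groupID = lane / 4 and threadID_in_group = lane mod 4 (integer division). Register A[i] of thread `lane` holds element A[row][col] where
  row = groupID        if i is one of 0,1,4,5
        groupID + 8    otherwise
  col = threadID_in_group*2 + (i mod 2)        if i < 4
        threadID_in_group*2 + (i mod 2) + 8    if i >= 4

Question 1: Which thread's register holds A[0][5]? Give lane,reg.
r=0⇒gr=0,Rb=0  c=5⇒Cb=0,th=2,odd=1
L=0*4+2=2  i=0*4+0*2+1=1

2,1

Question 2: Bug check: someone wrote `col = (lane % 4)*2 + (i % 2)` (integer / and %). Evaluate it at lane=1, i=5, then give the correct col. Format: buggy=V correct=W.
buggy=3 correct=11

`(lane % 4)*2 + (i % 2)`[1,5]->3
L=1->gid=1>>2=0, tid=1&3=1
[5]->row 0+0=0  col 1·2+1+8=11
col: 3 vs 11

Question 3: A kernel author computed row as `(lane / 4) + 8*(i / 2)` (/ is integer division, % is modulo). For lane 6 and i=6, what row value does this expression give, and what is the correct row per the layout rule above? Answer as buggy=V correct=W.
buggy=25 correct=9

`(lane / 4) + 8*(i / 2)`[6,6]→25
L=6→G=6>>2=1, T=6&3=2
[6]→row 1+8=9  col 2·2+0+8=12
row: 25 vs 9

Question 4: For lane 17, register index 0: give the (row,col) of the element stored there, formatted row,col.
lane 17→17/4=4, 17 mod 4=1
i=0  r:4+0→4  c:2·1+0+0→2

4,2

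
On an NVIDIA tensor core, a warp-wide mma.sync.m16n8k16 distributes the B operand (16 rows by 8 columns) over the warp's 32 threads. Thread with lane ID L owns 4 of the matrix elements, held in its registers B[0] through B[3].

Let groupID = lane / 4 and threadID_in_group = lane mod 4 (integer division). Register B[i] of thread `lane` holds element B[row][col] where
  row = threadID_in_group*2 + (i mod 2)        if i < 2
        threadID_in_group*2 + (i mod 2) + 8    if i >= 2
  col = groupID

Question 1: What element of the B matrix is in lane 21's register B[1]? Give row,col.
3,5

lane 21→21/4=5, 21 mod 4=1
i=1  r:2·1+1+0→3  c:5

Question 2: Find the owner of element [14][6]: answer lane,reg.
c: 6->gid=6  r: 14->r8=1,tid=3,i&1=0
L=6*4+3=27  i=1*2+0=2

27,2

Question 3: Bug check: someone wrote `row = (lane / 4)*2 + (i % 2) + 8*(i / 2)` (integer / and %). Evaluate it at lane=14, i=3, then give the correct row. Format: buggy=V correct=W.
buggy=15 correct=13

`(lane / 4)*2 + (i % 2) + 8*(i / 2)`[14,3]⇒15
lane 14: gr=3 (14/4), th=2 (14%4)
i=3: r=2*2+1+8=13, c=gr=3
row: 15 vs 13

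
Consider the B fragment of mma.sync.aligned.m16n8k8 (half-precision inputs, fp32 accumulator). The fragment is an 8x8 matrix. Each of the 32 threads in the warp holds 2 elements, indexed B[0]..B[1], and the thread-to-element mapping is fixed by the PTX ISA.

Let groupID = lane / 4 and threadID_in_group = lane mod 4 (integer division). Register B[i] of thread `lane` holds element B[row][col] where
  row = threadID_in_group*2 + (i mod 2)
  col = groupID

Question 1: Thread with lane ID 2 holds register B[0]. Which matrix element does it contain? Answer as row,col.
4,0

2: G=0,T=2
[0] (2*2+0,0) = (4,0)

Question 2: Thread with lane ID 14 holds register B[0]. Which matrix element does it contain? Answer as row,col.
lane 14->14/4=3, 14 mod 4=2
i=0  r:2·2+0->4  c:3

4,3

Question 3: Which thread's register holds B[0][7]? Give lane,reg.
28,0

c: 7->gid=7  r: 0->tid=0,i&1=0
L=7*4+0=28  i=0=0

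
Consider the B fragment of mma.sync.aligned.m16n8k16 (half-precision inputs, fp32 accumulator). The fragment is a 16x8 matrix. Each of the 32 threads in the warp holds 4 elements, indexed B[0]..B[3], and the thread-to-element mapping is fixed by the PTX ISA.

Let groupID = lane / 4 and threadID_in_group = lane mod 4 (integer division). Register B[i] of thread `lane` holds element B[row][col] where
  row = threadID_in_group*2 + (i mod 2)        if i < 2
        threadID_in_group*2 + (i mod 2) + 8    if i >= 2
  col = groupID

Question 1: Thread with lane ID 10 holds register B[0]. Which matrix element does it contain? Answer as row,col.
10: gr=2,th=2
[0] (2*2+0+0,2) = (4,2)

4,2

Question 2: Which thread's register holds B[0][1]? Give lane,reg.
4,0

c=1->g=1  r=0->rb=0,t=0,b0=0
L=1*4+0=4  i=0*2+0=0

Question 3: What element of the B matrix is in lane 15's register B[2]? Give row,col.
14,3

L=15⇒gr=15>>2=3, th=15&3=3
[2]⇒row 3·2+0+8=14  col gr=3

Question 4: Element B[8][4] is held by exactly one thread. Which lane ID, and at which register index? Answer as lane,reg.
16,2

c=4→G=4  r=8→rhi=1,T=0,p=0
L=4*4+0=16  i=1*2+0=2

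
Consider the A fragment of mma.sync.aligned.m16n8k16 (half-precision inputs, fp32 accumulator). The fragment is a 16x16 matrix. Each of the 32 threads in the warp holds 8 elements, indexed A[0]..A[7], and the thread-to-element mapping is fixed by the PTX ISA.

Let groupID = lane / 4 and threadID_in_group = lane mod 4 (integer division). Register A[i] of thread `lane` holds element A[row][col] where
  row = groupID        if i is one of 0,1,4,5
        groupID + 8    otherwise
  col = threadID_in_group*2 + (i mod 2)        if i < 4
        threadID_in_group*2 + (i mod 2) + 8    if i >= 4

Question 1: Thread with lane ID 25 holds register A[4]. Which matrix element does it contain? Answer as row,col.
6,10

lane 25: grp=6 (25/4), tig=1 (25%4)
i=4: r=6+0=6, c=1*2+0+8=10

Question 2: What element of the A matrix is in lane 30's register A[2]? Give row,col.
15,4

30: G=7,T=2
[2] (7+8,2*2+0+0) = (15,4)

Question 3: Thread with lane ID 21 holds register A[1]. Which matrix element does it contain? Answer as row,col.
L=21=>grp=21>>2=5, tig=21&3=1
[1]=>row 5+0=5  col 1·2+1+0=3

5,3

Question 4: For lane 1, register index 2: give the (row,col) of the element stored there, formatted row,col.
8,2

lane 1->1/4=0, 1 mod 4=1
i=2  r:0+8->8  c:2·1+0+0->2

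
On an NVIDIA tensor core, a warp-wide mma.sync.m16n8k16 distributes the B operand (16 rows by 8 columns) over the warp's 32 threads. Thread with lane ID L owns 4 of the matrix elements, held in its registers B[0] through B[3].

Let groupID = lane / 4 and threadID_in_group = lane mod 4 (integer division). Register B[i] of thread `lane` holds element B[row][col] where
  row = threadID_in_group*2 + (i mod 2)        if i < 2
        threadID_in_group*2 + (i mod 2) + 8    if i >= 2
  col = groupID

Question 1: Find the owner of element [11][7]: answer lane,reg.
c: 7->gid=7  r: 11->r8=1,tid=1,i&1=1
L=7*4+1=29  i=1*2+1=3

29,3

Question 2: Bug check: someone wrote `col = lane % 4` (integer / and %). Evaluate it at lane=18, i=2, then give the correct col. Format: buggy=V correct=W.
`lane % 4`[18,2]→2
L=18→G=18>>2=4, T=18&3=2
[2]→row 2·2+0+8=12  col G=4
col: 2 vs 4

buggy=2 correct=4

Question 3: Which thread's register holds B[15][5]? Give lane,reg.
23,3

c=5⇒gr=5  r=15⇒Rb=1,th=3,odd=1
L=5*4+3=23  i=1*2+1=3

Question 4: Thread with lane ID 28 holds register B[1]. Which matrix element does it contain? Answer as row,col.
1,7

28: g=7,t=0
[1] (0*2+1+0,7) = (1,7)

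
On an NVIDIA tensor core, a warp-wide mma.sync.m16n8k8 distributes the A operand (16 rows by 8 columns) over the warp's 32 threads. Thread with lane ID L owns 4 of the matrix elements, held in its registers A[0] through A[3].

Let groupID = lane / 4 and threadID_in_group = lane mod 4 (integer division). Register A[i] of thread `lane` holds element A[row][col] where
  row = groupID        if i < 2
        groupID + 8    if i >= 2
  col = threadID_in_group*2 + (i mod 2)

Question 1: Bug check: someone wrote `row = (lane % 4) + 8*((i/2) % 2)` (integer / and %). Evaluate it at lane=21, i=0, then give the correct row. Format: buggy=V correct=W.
`(lane % 4) + 8*((i/2) % 2)`[21,0]->1
L=21->gid=21>>2=5, tid=21&3=1
[0]->row 5+0=5  col 1·2+0=2
row: 1 vs 5

buggy=1 correct=5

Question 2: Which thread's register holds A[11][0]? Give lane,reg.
12,2

r=11->g=3,rb=1  c=0->t=0,b0=0
L=3*4+0=12  i=1*2+0=2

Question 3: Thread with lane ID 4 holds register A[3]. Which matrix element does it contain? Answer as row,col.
4: gid=1,tid=0
[3] (1+8,0*2+1) = (9,1)

9,1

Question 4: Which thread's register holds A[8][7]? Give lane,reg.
3,3

r=8→G=0,rhi=1  c=7→T=3,p=1
L=0*4+3=3  i=1*2+1=3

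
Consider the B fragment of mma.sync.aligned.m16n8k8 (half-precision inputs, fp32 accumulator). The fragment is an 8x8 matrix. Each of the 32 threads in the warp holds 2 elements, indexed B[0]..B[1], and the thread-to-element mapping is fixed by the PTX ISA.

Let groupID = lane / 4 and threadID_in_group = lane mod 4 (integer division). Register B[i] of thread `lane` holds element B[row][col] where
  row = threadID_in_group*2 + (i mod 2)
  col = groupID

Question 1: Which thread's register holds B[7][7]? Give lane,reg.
31,1

c:7=>grp=7  r:7=>tig=3,lo=1
L=7*4+3=31  i=1=1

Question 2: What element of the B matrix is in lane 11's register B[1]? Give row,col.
7,2

lane 11⇒11/4=2, 11 mod 4=3
i=1  r:2·3+1⇒7  c:2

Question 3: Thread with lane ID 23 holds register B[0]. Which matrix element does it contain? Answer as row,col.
L=23=>grp=23>>2=5, tig=23&3=3
[0]=>row 3·2+0=6  col grp=5

6,5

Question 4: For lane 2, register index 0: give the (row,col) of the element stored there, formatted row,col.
lane 2: gr=0 (2/4), th=2 (2%4)
i=0: r=2*2+0=4, c=gr=0

4,0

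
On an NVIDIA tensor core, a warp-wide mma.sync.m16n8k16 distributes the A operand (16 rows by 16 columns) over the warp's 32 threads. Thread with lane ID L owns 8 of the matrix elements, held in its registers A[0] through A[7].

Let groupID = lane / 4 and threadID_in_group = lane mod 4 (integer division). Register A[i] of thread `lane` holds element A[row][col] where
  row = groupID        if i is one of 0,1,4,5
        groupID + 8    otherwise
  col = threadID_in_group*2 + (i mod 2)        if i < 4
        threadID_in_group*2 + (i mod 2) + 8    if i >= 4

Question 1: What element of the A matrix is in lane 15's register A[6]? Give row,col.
11,14

15: gr=3,th=3
[6] (3+8,3*2+0+8) = (11,14)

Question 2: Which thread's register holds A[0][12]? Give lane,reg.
2,4

r:0=>grp=0,rB=0  c:12=>cB=1,tig=2,lo=0
L=0*4+2=2  i=1*4+0*2+0=4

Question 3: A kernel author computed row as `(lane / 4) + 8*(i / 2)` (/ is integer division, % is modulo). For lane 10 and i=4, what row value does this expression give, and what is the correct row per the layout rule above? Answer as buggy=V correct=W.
buggy=18 correct=2

`(lane / 4) + 8*(i / 2)`[10,4]⇒18
lane 10⇒10/4=2, 10 mod 4=2
i=4  r:2+0⇒2  c:2·2+0+8⇒12
row: 18 vs 2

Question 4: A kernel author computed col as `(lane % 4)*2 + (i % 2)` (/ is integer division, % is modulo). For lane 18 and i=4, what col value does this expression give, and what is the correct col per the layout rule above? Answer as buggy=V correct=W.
`(lane % 4)*2 + (i % 2)`[18,4]→4
18: G=4,T=2
[4] (4+0,2*2+0+8) = (4,12)
col: 4 vs 12

buggy=4 correct=12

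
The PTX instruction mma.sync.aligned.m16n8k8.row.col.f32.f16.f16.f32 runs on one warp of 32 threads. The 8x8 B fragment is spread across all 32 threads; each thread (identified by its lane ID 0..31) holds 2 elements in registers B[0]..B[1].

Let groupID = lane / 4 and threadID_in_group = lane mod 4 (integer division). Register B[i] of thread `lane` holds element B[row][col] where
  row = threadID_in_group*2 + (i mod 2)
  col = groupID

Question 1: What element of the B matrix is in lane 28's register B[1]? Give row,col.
1,7

L=28=>grp=28>>2=7, tig=28&3=0
[1]=>row 0·2+1=1  col grp=7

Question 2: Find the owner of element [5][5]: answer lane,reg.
22,1

c: 5->gid=5  r: 5->tid=2,i&1=1
L=5*4+2=22  i=1=1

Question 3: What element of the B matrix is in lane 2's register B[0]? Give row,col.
4,0

lane 2->2/4=0, 2 mod 4=2
i=0  r:2·2+0->4  c:0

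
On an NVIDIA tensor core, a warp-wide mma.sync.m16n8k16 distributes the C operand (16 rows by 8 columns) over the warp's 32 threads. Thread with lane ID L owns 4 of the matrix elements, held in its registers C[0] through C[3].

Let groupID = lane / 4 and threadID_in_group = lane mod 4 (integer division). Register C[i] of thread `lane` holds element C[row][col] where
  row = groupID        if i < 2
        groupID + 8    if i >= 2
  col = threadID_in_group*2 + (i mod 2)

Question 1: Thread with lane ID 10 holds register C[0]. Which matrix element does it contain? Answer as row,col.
2,4

lane 10: g=2 (10/4), t=2 (10%4)
i=0: r=2+0=2, c=2*2+0=4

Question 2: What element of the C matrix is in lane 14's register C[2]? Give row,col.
11,4

lane 14: gr=3 (14/4), th=2 (14%4)
i=2: r=3+8=11, c=2*2+0=4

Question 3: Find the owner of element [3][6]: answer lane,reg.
r=3->g=3,rb=0  c=6->t=3,b0=0
L=3*4+3=15  i=0*2+0=0

15,0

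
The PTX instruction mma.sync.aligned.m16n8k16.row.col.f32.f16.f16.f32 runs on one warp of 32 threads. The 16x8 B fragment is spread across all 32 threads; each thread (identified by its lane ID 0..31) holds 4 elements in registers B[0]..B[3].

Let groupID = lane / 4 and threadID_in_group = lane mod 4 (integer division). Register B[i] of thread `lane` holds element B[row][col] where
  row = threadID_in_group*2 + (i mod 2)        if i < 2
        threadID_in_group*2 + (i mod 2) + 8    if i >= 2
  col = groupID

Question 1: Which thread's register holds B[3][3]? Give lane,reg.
13,1

c=3→G=3  r=3→rhi=0,T=1,p=1
L=3*4+1=13  i=0*2+1=1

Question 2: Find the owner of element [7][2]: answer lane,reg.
11,1

c: 2->gid=2  r: 7->r8=0,tid=3,i&1=1
L=2*4+3=11  i=0*2+1=1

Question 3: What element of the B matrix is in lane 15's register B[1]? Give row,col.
lane 15: gr=3 (15/4), th=3 (15%4)
i=1: r=3*2+1+0=7, c=gr=3

7,3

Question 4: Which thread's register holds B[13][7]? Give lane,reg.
c: 7->gid=7  r: 13->r8=1,tid=2,i&1=1
L=7*4+2=30  i=1*2+1=3

30,3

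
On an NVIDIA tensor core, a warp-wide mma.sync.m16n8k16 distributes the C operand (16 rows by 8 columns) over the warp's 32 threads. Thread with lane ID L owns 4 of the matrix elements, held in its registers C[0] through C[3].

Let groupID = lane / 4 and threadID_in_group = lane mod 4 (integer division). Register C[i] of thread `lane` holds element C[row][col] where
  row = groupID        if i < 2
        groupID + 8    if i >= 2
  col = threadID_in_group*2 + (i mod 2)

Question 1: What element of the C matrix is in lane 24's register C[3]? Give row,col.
14,1

lane 24: G=6 (24/4), T=0 (24%4)
i=3: r=6+8=14, c=0*2+1=1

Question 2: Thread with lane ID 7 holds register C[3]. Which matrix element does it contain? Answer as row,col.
9,7

lane 7: gr=1 (7/4), th=3 (7%4)
i=3: r=1+8=9, c=3*2+1=7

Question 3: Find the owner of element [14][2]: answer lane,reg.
r=14⇒gr=6,Rb=1  c=2⇒th=1,odd=0
L=6*4+1=25  i=1*2+0=2

25,2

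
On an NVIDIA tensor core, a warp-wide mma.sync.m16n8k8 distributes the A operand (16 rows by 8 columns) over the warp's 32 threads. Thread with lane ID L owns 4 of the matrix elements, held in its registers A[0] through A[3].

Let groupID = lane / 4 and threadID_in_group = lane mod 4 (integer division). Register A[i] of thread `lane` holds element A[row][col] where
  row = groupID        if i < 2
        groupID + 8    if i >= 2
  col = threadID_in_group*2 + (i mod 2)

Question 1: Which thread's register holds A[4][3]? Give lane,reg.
17,1

r=4→G=4,rhi=0  c=3→T=1,p=1
L=4*4+1=17  i=0*2+1=1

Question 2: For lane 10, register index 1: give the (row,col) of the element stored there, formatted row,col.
lane 10⇒10/4=2, 10 mod 4=2
i=1  r:2+0⇒2  c:2·2+1⇒5

2,5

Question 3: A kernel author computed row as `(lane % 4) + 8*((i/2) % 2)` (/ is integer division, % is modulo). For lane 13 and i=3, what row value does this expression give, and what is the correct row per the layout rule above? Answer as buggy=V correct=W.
buggy=9 correct=11

`(lane % 4) + 8*((i/2) % 2)`[13,3]→9
L=13→G=13>>2=3, T=13&3=1
[3]→row 3+8=11  col 1·2+1=3
row: 9 vs 11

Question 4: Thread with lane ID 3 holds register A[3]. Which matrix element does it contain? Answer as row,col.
lane 3→3/4=0, 3 mod 4=3
i=3  r:0+8→8  c:2·3+1→7

8,7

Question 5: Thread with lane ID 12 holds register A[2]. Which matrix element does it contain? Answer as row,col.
11,0

12: grp=3,tig=0
[2] (3+8,0*2+0) = (11,0)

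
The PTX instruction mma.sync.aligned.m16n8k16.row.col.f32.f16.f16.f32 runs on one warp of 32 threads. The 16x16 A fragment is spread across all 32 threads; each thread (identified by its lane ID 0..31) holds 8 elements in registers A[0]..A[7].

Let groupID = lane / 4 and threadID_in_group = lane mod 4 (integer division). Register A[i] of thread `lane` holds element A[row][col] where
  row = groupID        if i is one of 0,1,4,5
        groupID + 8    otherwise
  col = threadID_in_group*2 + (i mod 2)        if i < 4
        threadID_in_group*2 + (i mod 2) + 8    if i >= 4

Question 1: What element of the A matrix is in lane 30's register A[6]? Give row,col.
15,12

lane 30→30/4=7, 30 mod 4=2
i=6  r:7+8→15  c:2·2+0+8→12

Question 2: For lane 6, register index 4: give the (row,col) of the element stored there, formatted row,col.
1,12

6: grp=1,tig=2
[4] (1+0,2*2+0+8) = (1,12)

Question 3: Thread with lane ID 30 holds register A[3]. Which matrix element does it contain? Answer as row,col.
lane 30→30/4=7, 30 mod 4=2
i=3  r:7+8→15  c:2·2+1+0→5

15,5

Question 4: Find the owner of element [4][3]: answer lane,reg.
r=4→G=4,rhi=0  c=3→chi=0,T=1,p=1
L=4*4+1=17  i=0*4+0*2+1=1

17,1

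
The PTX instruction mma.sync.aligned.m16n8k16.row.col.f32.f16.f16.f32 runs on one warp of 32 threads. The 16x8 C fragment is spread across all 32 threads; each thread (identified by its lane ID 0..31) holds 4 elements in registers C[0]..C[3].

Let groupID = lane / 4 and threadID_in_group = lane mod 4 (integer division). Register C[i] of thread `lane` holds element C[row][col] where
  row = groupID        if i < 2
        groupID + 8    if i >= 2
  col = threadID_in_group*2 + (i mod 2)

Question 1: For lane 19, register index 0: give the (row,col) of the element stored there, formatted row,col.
4,6

19: grp=4,tig=3
[0] (4+0,3*2+0) = (4,6)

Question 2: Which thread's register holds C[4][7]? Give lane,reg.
r:4=>grp=4,rB=0  c:7=>tig=3,lo=1
L=4*4+3=19  i=0*2+1=1

19,1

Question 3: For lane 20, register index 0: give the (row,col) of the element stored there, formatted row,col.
lane 20: gid=5 (20/4), tid=0 (20%4)
i=0: r=5+0=5, c=0*2+0=0

5,0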